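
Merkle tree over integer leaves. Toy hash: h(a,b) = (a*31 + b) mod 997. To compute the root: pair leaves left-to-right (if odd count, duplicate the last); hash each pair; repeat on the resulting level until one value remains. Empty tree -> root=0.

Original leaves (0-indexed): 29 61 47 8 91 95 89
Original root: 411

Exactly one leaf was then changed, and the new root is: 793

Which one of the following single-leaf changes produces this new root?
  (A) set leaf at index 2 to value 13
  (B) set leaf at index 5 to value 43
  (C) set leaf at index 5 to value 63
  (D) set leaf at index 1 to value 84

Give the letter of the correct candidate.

Answer: B

Derivation:
Original leaves: [29, 61, 47, 8, 91, 95, 89]
Target new root: 793
Try each candidate change and compute the resulting root:
Candidate A: set leaf[2] = 13 -> leaves = [29, 61, 13, 8, 91, 95, 89]
  L0: [29, 61, 13, 8, 91, 95, 89]
  L1: h(29,61)=(29*31+61)%997=960 h(13,8)=(13*31+8)%997=411 h(91,95)=(91*31+95)%997=922 h(89,89)=(89*31+89)%997=854 -> [960, 411, 922, 854]
  L2: h(960,411)=(960*31+411)%997=261 h(922,854)=(922*31+854)%997=523 -> [261, 523]
  L3: h(261,523)=(261*31+523)%997=638 -> [638]
  root = 638 != target 793
Candidate B: set leaf[5] = 43 -> leaves = [29, 61, 47, 8, 91, 43, 89]
  L0: [29, 61, 47, 8, 91, 43, 89]
  L1: h(29,61)=(29*31+61)%997=960 h(47,8)=(47*31+8)%997=468 h(91,43)=(91*31+43)%997=870 h(89,89)=(89*31+89)%997=854 -> [960, 468, 870, 854]
  L2: h(960,468)=(960*31+468)%997=318 h(870,854)=(870*31+854)%997=905 -> [318, 905]
  L3: h(318,905)=(318*31+905)%997=793 -> [793]
  root = 793 == target 793  ** MATCH **
Candidate C: set leaf[5] = 63 -> leaves = [29, 61, 47, 8, 91, 63, 89]
  L0: [29, 61, 47, 8, 91, 63, 89]
  L1: h(29,61)=(29*31+61)%997=960 h(47,8)=(47*31+8)%997=468 h(91,63)=(91*31+63)%997=890 h(89,89)=(89*31+89)%997=854 -> [960, 468, 890, 854]
  L2: h(960,468)=(960*31+468)%997=318 h(890,854)=(890*31+854)%997=528 -> [318, 528]
  L3: h(318,528)=(318*31+528)%997=416 -> [416]
  root = 416 != target 793
Candidate D: set leaf[1] = 84 -> leaves = [29, 84, 47, 8, 91, 95, 89]
  L0: [29, 84, 47, 8, 91, 95, 89]
  L1: h(29,84)=(29*31+84)%997=983 h(47,8)=(47*31+8)%997=468 h(91,95)=(91*31+95)%997=922 h(89,89)=(89*31+89)%997=854 -> [983, 468, 922, 854]
  L2: h(983,468)=(983*31+468)%997=34 h(922,854)=(922*31+854)%997=523 -> [34, 523]
  L3: h(34,523)=(34*31+523)%997=580 -> [580]
  root = 580 != target 793
Candidate B produces the target root.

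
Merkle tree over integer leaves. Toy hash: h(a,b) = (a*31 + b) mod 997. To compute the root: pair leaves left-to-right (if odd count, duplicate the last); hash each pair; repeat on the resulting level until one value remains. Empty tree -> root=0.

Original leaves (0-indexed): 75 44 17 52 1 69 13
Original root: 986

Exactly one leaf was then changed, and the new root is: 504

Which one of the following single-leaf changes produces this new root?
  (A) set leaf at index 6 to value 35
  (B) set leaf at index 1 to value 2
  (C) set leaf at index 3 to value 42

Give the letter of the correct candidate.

Answer: B

Derivation:
Original leaves: [75, 44, 17, 52, 1, 69, 13]
Target new root: 504
Try each candidate change and compute the resulting root:
Candidate A: set leaf[6] = 35 -> leaves = [75, 44, 17, 52, 1, 69, 35]
  L0: [75, 44, 17, 52, 1, 69, 35]
  L1: h(75,44)=(75*31+44)%997=375 h(17,52)=(17*31+52)%997=579 h(1,69)=(1*31+69)%997=100 h(35,35)=(35*31+35)%997=123 -> [375, 579, 100, 123]
  L2: h(375,579)=(375*31+579)%997=240 h(100,123)=(100*31+123)%997=232 -> [240, 232]
  L3: h(240,232)=(240*31+232)%997=693 -> [693]
  root = 693 != target 504
Candidate B: set leaf[1] = 2 -> leaves = [75, 2, 17, 52, 1, 69, 13]
  L0: [75, 2, 17, 52, 1, 69, 13]
  L1: h(75,2)=(75*31+2)%997=333 h(17,52)=(17*31+52)%997=579 h(1,69)=(1*31+69)%997=100 h(13,13)=(13*31+13)%997=416 -> [333, 579, 100, 416]
  L2: h(333,579)=(333*31+579)%997=932 h(100,416)=(100*31+416)%997=525 -> [932, 525]
  L3: h(932,525)=(932*31+525)%997=504 -> [504]
  root = 504 == target 504  ** MATCH **
Candidate C: set leaf[3] = 42 -> leaves = [75, 44, 17, 42, 1, 69, 13]
  L0: [75, 44, 17, 42, 1, 69, 13]
  L1: h(75,44)=(75*31+44)%997=375 h(17,42)=(17*31+42)%997=569 h(1,69)=(1*31+69)%997=100 h(13,13)=(13*31+13)%997=416 -> [375, 569, 100, 416]
  L2: h(375,569)=(375*31+569)%997=230 h(100,416)=(100*31+416)%997=525 -> [230, 525]
  L3: h(230,525)=(230*31+525)%997=676 -> [676]
  root = 676 != target 504
Candidate B produces the target root.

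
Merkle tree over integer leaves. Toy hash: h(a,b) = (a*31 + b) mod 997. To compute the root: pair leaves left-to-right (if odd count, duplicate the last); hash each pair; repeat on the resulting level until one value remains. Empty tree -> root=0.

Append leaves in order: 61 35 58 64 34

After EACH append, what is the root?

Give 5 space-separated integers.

Answer: 61 929 745 751 271

Derivation:
After append 61 (leaves=[61]):
  L0: [61]
  root=61
After append 35 (leaves=[61, 35]):
  L0: [61, 35]
  L1: h(61,35)=(61*31+35)%997=929 -> [929]
  root=929
After append 58 (leaves=[61, 35, 58]):
  L0: [61, 35, 58]
  L1: h(61,35)=(61*31+35)%997=929 h(58,58)=(58*31+58)%997=859 -> [929, 859]
  L2: h(929,859)=(929*31+859)%997=745 -> [745]
  root=745
After append 64 (leaves=[61, 35, 58, 64]):
  L0: [61, 35, 58, 64]
  L1: h(61,35)=(61*31+35)%997=929 h(58,64)=(58*31+64)%997=865 -> [929, 865]
  L2: h(929,865)=(929*31+865)%997=751 -> [751]
  root=751
After append 34 (leaves=[61, 35, 58, 64, 34]):
  L0: [61, 35, 58, 64, 34]
  L1: h(61,35)=(61*31+35)%997=929 h(58,64)=(58*31+64)%997=865 h(34,34)=(34*31+34)%997=91 -> [929, 865, 91]
  L2: h(929,865)=(929*31+865)%997=751 h(91,91)=(91*31+91)%997=918 -> [751, 918]
  L3: h(751,918)=(751*31+918)%997=271 -> [271]
  root=271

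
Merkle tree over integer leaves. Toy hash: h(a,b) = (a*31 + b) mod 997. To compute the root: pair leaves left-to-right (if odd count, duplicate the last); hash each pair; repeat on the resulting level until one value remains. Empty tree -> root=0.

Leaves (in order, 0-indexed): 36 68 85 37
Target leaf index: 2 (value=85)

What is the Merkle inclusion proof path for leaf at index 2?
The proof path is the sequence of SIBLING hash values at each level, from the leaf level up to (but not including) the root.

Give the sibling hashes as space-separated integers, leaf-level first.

Answer: 37 187

Derivation:
L0 (leaves): [36, 68, 85, 37], target index=2
L1: h(36,68)=(36*31+68)%997=187 [pair 0] h(85,37)=(85*31+37)%997=678 [pair 1] -> [187, 678]
  Sibling for proof at L0: 37
L2: h(187,678)=(187*31+678)%997=493 [pair 0] -> [493]
  Sibling for proof at L1: 187
Root: 493
Proof path (sibling hashes from leaf to root): [37, 187]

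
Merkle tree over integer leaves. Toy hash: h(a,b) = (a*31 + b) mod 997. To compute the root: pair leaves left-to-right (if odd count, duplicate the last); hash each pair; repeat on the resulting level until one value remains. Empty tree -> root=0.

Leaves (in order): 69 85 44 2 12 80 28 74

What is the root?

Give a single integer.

Answer: 167

Derivation:
L0: [69, 85, 44, 2, 12, 80, 28, 74]
L1: h(69,85)=(69*31+85)%997=230 h(44,2)=(44*31+2)%997=369 h(12,80)=(12*31+80)%997=452 h(28,74)=(28*31+74)%997=942 -> [230, 369, 452, 942]
L2: h(230,369)=(230*31+369)%997=520 h(452,942)=(452*31+942)%997=996 -> [520, 996]
L3: h(520,996)=(520*31+996)%997=167 -> [167]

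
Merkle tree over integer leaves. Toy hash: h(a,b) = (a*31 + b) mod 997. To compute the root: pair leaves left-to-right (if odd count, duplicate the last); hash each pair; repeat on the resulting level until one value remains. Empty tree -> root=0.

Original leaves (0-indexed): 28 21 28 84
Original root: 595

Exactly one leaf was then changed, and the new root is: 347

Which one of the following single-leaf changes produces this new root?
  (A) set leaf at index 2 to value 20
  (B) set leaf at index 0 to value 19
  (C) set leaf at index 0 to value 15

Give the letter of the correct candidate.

Answer: A

Derivation:
Original leaves: [28, 21, 28, 84]
Target new root: 347
Try each candidate change and compute the resulting root:
Candidate A: set leaf[2] = 20 -> leaves = [28, 21, 20, 84]
  L0: [28, 21, 20, 84]
  L1: h(28,21)=(28*31+21)%997=889 h(20,84)=(20*31+84)%997=704 -> [889, 704]
  L2: h(889,704)=(889*31+704)%997=347 -> [347]
  root = 347 == target 347  ** MATCH **
Candidate B: set leaf[0] = 19 -> leaves = [19, 21, 28, 84]
  L0: [19, 21, 28, 84]
  L1: h(19,21)=(19*31+21)%997=610 h(28,84)=(28*31+84)%997=952 -> [610, 952]
  L2: h(610,952)=(610*31+952)%997=919 -> [919]
  root = 919 != target 347
Candidate C: set leaf[0] = 15 -> leaves = [15, 21, 28, 84]
  L0: [15, 21, 28, 84]
  L1: h(15,21)=(15*31+21)%997=486 h(28,84)=(28*31+84)%997=952 -> [486, 952]
  L2: h(486,952)=(486*31+952)%997=66 -> [66]
  root = 66 != target 347
Candidate A produces the target root.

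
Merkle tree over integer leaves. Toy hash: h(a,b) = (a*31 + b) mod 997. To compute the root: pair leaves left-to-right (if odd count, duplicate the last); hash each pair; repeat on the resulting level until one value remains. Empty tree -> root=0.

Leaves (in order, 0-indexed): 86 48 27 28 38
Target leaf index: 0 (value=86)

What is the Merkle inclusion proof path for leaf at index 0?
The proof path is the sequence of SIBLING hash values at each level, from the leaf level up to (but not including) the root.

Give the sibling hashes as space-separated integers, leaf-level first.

Answer: 48 865 29

Derivation:
L0 (leaves): [86, 48, 27, 28, 38], target index=0
L1: h(86,48)=(86*31+48)%997=720 [pair 0] h(27,28)=(27*31+28)%997=865 [pair 1] h(38,38)=(38*31+38)%997=219 [pair 2] -> [720, 865, 219]
  Sibling for proof at L0: 48
L2: h(720,865)=(720*31+865)%997=254 [pair 0] h(219,219)=(219*31+219)%997=29 [pair 1] -> [254, 29]
  Sibling for proof at L1: 865
L3: h(254,29)=(254*31+29)%997=924 [pair 0] -> [924]
  Sibling for proof at L2: 29
Root: 924
Proof path (sibling hashes from leaf to root): [48, 865, 29]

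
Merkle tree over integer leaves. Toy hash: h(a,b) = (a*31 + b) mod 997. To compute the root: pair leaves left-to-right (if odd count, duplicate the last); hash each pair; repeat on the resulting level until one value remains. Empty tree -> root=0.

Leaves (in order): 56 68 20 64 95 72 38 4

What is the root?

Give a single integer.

L0: [56, 68, 20, 64, 95, 72, 38, 4]
L1: h(56,68)=(56*31+68)%997=807 h(20,64)=(20*31+64)%997=684 h(95,72)=(95*31+72)%997=26 h(38,4)=(38*31+4)%997=185 -> [807, 684, 26, 185]
L2: h(807,684)=(807*31+684)%997=776 h(26,185)=(26*31+185)%997=991 -> [776, 991]
L3: h(776,991)=(776*31+991)%997=122 -> [122]

Answer: 122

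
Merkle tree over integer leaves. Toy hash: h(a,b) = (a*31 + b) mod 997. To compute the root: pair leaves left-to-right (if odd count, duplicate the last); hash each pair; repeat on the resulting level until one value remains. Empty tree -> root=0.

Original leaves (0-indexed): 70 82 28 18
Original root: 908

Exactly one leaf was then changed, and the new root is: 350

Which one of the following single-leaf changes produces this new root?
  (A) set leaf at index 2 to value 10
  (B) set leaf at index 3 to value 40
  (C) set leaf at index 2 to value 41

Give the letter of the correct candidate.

Answer: A

Derivation:
Original leaves: [70, 82, 28, 18]
Target new root: 350
Try each candidate change and compute the resulting root:
Candidate A: set leaf[2] = 10 -> leaves = [70, 82, 10, 18]
  L0: [70, 82, 10, 18]
  L1: h(70,82)=(70*31+82)%997=258 h(10,18)=(10*31+18)%997=328 -> [258, 328]
  L2: h(258,328)=(258*31+328)%997=350 -> [350]
  root = 350 == target 350  ** MATCH **
Candidate B: set leaf[3] = 40 -> leaves = [70, 82, 28, 40]
  L0: [70, 82, 28, 40]
  L1: h(70,82)=(70*31+82)%997=258 h(28,40)=(28*31+40)%997=908 -> [258, 908]
  L2: h(258,908)=(258*31+908)%997=930 -> [930]
  root = 930 != target 350
Candidate C: set leaf[2] = 41 -> leaves = [70, 82, 41, 18]
  L0: [70, 82, 41, 18]
  L1: h(70,82)=(70*31+82)%997=258 h(41,18)=(41*31+18)%997=292 -> [258, 292]
  L2: h(258,292)=(258*31+292)%997=314 -> [314]
  root = 314 != target 350
Candidate A produces the target root.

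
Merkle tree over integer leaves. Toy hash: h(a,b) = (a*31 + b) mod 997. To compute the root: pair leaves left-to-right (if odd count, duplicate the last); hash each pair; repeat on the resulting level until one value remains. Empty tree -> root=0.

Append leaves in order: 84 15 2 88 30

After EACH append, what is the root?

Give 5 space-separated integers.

After append 84 (leaves=[84]):
  L0: [84]
  root=84
After append 15 (leaves=[84, 15]):
  L0: [84, 15]
  L1: h(84,15)=(84*31+15)%997=625 -> [625]
  root=625
After append 2 (leaves=[84, 15, 2]):
  L0: [84, 15, 2]
  L1: h(84,15)=(84*31+15)%997=625 h(2,2)=(2*31+2)%997=64 -> [625, 64]
  L2: h(625,64)=(625*31+64)%997=496 -> [496]
  root=496
After append 88 (leaves=[84, 15, 2, 88]):
  L0: [84, 15, 2, 88]
  L1: h(84,15)=(84*31+15)%997=625 h(2,88)=(2*31+88)%997=150 -> [625, 150]
  L2: h(625,150)=(625*31+150)%997=582 -> [582]
  root=582
After append 30 (leaves=[84, 15, 2, 88, 30]):
  L0: [84, 15, 2, 88, 30]
  L1: h(84,15)=(84*31+15)%997=625 h(2,88)=(2*31+88)%997=150 h(30,30)=(30*31+30)%997=960 -> [625, 150, 960]
  L2: h(625,150)=(625*31+150)%997=582 h(960,960)=(960*31+960)%997=810 -> [582, 810]
  L3: h(582,810)=(582*31+810)%997=906 -> [906]
  root=906

Answer: 84 625 496 582 906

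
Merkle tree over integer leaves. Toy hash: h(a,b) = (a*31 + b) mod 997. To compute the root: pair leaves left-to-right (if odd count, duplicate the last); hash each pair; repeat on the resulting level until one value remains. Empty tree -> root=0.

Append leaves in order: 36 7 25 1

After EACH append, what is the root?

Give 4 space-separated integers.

After append 36 (leaves=[36]):
  L0: [36]
  root=36
After append 7 (leaves=[36, 7]):
  L0: [36, 7]
  L1: h(36,7)=(36*31+7)%997=126 -> [126]
  root=126
After append 25 (leaves=[36, 7, 25]):
  L0: [36, 7, 25]
  L1: h(36,7)=(36*31+7)%997=126 h(25,25)=(25*31+25)%997=800 -> [126, 800]
  L2: h(126,800)=(126*31+800)%997=718 -> [718]
  root=718
After append 1 (leaves=[36, 7, 25, 1]):
  L0: [36, 7, 25, 1]
  L1: h(36,7)=(36*31+7)%997=126 h(25,1)=(25*31+1)%997=776 -> [126, 776]
  L2: h(126,776)=(126*31+776)%997=694 -> [694]
  root=694

Answer: 36 126 718 694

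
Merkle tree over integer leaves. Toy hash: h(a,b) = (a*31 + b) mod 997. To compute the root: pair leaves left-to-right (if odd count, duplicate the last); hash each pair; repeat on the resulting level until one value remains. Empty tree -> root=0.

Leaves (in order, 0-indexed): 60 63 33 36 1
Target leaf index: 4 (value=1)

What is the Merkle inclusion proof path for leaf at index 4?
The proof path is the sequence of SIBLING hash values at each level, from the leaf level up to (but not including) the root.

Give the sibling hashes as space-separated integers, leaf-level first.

L0 (leaves): [60, 63, 33, 36, 1], target index=4
L1: h(60,63)=(60*31+63)%997=926 [pair 0] h(33,36)=(33*31+36)%997=62 [pair 1] h(1,1)=(1*31+1)%997=32 [pair 2] -> [926, 62, 32]
  Sibling for proof at L0: 1
L2: h(926,62)=(926*31+62)%997=852 [pair 0] h(32,32)=(32*31+32)%997=27 [pair 1] -> [852, 27]
  Sibling for proof at L1: 32
L3: h(852,27)=(852*31+27)%997=517 [pair 0] -> [517]
  Sibling for proof at L2: 852
Root: 517
Proof path (sibling hashes from leaf to root): [1, 32, 852]

Answer: 1 32 852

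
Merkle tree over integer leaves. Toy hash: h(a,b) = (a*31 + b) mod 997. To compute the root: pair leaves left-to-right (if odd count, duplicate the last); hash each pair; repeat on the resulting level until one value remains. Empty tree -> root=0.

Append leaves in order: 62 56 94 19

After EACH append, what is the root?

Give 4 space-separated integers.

After append 62 (leaves=[62]):
  L0: [62]
  root=62
After append 56 (leaves=[62, 56]):
  L0: [62, 56]
  L1: h(62,56)=(62*31+56)%997=981 -> [981]
  root=981
After append 94 (leaves=[62, 56, 94]):
  L0: [62, 56, 94]
  L1: h(62,56)=(62*31+56)%997=981 h(94,94)=(94*31+94)%997=17 -> [981, 17]
  L2: h(981,17)=(981*31+17)%997=518 -> [518]
  root=518
After append 19 (leaves=[62, 56, 94, 19]):
  L0: [62, 56, 94, 19]
  L1: h(62,56)=(62*31+56)%997=981 h(94,19)=(94*31+19)%997=939 -> [981, 939]
  L2: h(981,939)=(981*31+939)%997=443 -> [443]
  root=443

Answer: 62 981 518 443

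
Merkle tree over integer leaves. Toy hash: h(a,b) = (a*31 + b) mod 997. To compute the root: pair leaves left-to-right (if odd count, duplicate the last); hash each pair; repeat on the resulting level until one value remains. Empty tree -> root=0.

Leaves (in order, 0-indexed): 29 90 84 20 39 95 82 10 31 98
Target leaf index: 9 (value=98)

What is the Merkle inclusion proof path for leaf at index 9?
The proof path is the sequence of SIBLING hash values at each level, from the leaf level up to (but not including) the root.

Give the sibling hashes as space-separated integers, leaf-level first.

L0 (leaves): [29, 90, 84, 20, 39, 95, 82, 10, 31, 98], target index=9
L1: h(29,90)=(29*31+90)%997=989 [pair 0] h(84,20)=(84*31+20)%997=630 [pair 1] h(39,95)=(39*31+95)%997=307 [pair 2] h(82,10)=(82*31+10)%997=558 [pair 3] h(31,98)=(31*31+98)%997=62 [pair 4] -> [989, 630, 307, 558, 62]
  Sibling for proof at L0: 31
L2: h(989,630)=(989*31+630)%997=382 [pair 0] h(307,558)=(307*31+558)%997=105 [pair 1] h(62,62)=(62*31+62)%997=987 [pair 2] -> [382, 105, 987]
  Sibling for proof at L1: 62
L3: h(382,105)=(382*31+105)%997=980 [pair 0] h(987,987)=(987*31+987)%997=677 [pair 1] -> [980, 677]
  Sibling for proof at L2: 987
L4: h(980,677)=(980*31+677)%997=150 [pair 0] -> [150]
  Sibling for proof at L3: 980
Root: 150
Proof path (sibling hashes from leaf to root): [31, 62, 987, 980]

Answer: 31 62 987 980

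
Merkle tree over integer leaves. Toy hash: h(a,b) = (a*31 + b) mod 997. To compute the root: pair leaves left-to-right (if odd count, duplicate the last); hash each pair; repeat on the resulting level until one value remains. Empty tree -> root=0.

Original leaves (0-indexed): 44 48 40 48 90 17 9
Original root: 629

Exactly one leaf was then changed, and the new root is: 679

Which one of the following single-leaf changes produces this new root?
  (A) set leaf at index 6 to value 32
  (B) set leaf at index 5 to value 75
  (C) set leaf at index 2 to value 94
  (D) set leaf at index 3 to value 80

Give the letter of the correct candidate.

Original leaves: [44, 48, 40, 48, 90, 17, 9]
Target new root: 679
Try each candidate change and compute the resulting root:
Candidate A: set leaf[6] = 32 -> leaves = [44, 48, 40, 48, 90, 17, 32]
  L0: [44, 48, 40, 48, 90, 17, 32]
  L1: h(44,48)=(44*31+48)%997=415 h(40,48)=(40*31+48)%997=291 h(90,17)=(90*31+17)%997=813 h(32,32)=(32*31+32)%997=27 -> [415, 291, 813, 27]
  L2: h(415,291)=(415*31+291)%997=195 h(813,27)=(813*31+27)%997=305 -> [195, 305]
  L3: h(195,305)=(195*31+305)%997=368 -> [368]
  root = 368 != target 679
Candidate B: set leaf[5] = 75 -> leaves = [44, 48, 40, 48, 90, 75, 9]
  L0: [44, 48, 40, 48, 90, 75, 9]
  L1: h(44,48)=(44*31+48)%997=415 h(40,48)=(40*31+48)%997=291 h(90,75)=(90*31+75)%997=871 h(9,9)=(9*31+9)%997=288 -> [415, 291, 871, 288]
  L2: h(415,291)=(415*31+291)%997=195 h(871,288)=(871*31+288)%997=370 -> [195, 370]
  L3: h(195,370)=(195*31+370)%997=433 -> [433]
  root = 433 != target 679
Candidate C: set leaf[2] = 94 -> leaves = [44, 48, 94, 48, 90, 17, 9]
  L0: [44, 48, 94, 48, 90, 17, 9]
  L1: h(44,48)=(44*31+48)%997=415 h(94,48)=(94*31+48)%997=968 h(90,17)=(90*31+17)%997=813 h(9,9)=(9*31+9)%997=288 -> [415, 968, 813, 288]
  L2: h(415,968)=(415*31+968)%997=872 h(813,288)=(813*31+288)%997=566 -> [872, 566]
  L3: h(872,566)=(872*31+566)%997=679 -> [679]
  root = 679 == target 679  ** MATCH **
Candidate D: set leaf[3] = 80 -> leaves = [44, 48, 40, 80, 90, 17, 9]
  L0: [44, 48, 40, 80, 90, 17, 9]
  L1: h(44,48)=(44*31+48)%997=415 h(40,80)=(40*31+80)%997=323 h(90,17)=(90*31+17)%997=813 h(9,9)=(9*31+9)%997=288 -> [415, 323, 813, 288]
  L2: h(415,323)=(415*31+323)%997=227 h(813,288)=(813*31+288)%997=566 -> [227, 566]
  L3: h(227,566)=(227*31+566)%997=624 -> [624]
  root = 624 != target 679
Candidate C produces the target root.

Answer: C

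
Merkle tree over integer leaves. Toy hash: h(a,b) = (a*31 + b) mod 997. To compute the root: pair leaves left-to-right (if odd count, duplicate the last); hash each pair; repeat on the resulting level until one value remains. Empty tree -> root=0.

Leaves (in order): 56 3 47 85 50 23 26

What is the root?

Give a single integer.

L0: [56, 3, 47, 85, 50, 23, 26]
L1: h(56,3)=(56*31+3)%997=742 h(47,85)=(47*31+85)%997=545 h(50,23)=(50*31+23)%997=576 h(26,26)=(26*31+26)%997=832 -> [742, 545, 576, 832]
L2: h(742,545)=(742*31+545)%997=616 h(576,832)=(576*31+832)%997=742 -> [616, 742]
L3: h(616,742)=(616*31+742)%997=895 -> [895]

Answer: 895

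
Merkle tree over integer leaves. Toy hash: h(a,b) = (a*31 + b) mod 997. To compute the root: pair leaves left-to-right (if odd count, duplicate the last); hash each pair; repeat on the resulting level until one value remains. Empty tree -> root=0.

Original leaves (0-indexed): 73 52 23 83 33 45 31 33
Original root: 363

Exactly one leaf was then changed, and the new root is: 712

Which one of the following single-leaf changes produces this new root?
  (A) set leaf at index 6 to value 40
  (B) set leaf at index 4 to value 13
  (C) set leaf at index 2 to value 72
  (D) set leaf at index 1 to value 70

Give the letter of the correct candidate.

Answer: D

Derivation:
Original leaves: [73, 52, 23, 83, 33, 45, 31, 33]
Target new root: 712
Try each candidate change and compute the resulting root:
Candidate A: set leaf[6] = 40 -> leaves = [73, 52, 23, 83, 33, 45, 40, 33]
  L0: [73, 52, 23, 83, 33, 45, 40, 33]
  L1: h(73,52)=(73*31+52)%997=321 h(23,83)=(23*31+83)%997=796 h(33,45)=(33*31+45)%997=71 h(40,33)=(40*31+33)%997=276 -> [321, 796, 71, 276]
  L2: h(321,796)=(321*31+796)%997=777 h(71,276)=(71*31+276)%997=483 -> [777, 483]
  L3: h(777,483)=(777*31+483)%997=642 -> [642]
  root = 642 != target 712
Candidate B: set leaf[4] = 13 -> leaves = [73, 52, 23, 83, 13, 45, 31, 33]
  L0: [73, 52, 23, 83, 13, 45, 31, 33]
  L1: h(73,52)=(73*31+52)%997=321 h(23,83)=(23*31+83)%997=796 h(13,45)=(13*31+45)%997=448 h(31,33)=(31*31+33)%997=994 -> [321, 796, 448, 994]
  L2: h(321,796)=(321*31+796)%997=777 h(448,994)=(448*31+994)%997=924 -> [777, 924]
  L3: h(777,924)=(777*31+924)%997=86 -> [86]
  root = 86 != target 712
Candidate C: set leaf[2] = 72 -> leaves = [73, 52, 72, 83, 33, 45, 31, 33]
  L0: [73, 52, 72, 83, 33, 45, 31, 33]
  L1: h(73,52)=(73*31+52)%997=321 h(72,83)=(72*31+83)%997=321 h(33,45)=(33*31+45)%997=71 h(31,33)=(31*31+33)%997=994 -> [321, 321, 71, 994]
  L2: h(321,321)=(321*31+321)%997=302 h(71,994)=(71*31+994)%997=204 -> [302, 204]
  L3: h(302,204)=(302*31+204)%997=593 -> [593]
  root = 593 != target 712
Candidate D: set leaf[1] = 70 -> leaves = [73, 70, 23, 83, 33, 45, 31, 33]
  L0: [73, 70, 23, 83, 33, 45, 31, 33]
  L1: h(73,70)=(73*31+70)%997=339 h(23,83)=(23*31+83)%997=796 h(33,45)=(33*31+45)%997=71 h(31,33)=(31*31+33)%997=994 -> [339, 796, 71, 994]
  L2: h(339,796)=(339*31+796)%997=338 h(71,994)=(71*31+994)%997=204 -> [338, 204]
  L3: h(338,204)=(338*31+204)%997=712 -> [712]
  root = 712 == target 712  ** MATCH **
Candidate D produces the target root.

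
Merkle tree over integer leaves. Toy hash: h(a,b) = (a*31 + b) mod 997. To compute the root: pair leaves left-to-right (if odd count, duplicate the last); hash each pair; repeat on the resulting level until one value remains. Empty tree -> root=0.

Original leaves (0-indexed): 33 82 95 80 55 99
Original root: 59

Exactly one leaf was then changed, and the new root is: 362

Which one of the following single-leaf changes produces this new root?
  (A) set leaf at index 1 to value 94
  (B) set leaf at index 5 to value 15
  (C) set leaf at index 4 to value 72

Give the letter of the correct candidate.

Original leaves: [33, 82, 95, 80, 55, 99]
Target new root: 362
Try each candidate change and compute the resulting root:
Candidate A: set leaf[1] = 94 -> leaves = [33, 94, 95, 80, 55, 99]
  L0: [33, 94, 95, 80, 55, 99]
  L1: h(33,94)=(33*31+94)%997=120 h(95,80)=(95*31+80)%997=34 h(55,99)=(55*31+99)%997=807 -> [120, 34, 807]
  L2: h(120,34)=(120*31+34)%997=763 h(807,807)=(807*31+807)%997=899 -> [763, 899]
  L3: h(763,899)=(763*31+899)%997=624 -> [624]
  root = 624 != target 362
Candidate B: set leaf[5] = 15 -> leaves = [33, 82, 95, 80, 55, 15]
  L0: [33, 82, 95, 80, 55, 15]
  L1: h(33,82)=(33*31+82)%997=108 h(95,80)=(95*31+80)%997=34 h(55,15)=(55*31+15)%997=723 -> [108, 34, 723]
  L2: h(108,34)=(108*31+34)%997=391 h(723,723)=(723*31+723)%997=205 -> [391, 205]
  L3: h(391,205)=(391*31+205)%997=362 -> [362]
  root = 362 == target 362  ** MATCH **
Candidate C: set leaf[4] = 72 -> leaves = [33, 82, 95, 80, 72, 99]
  L0: [33, 82, 95, 80, 72, 99]
  L1: h(33,82)=(33*31+82)%997=108 h(95,80)=(95*31+80)%997=34 h(72,99)=(72*31+99)%997=337 -> [108, 34, 337]
  L2: h(108,34)=(108*31+34)%997=391 h(337,337)=(337*31+337)%997=814 -> [391, 814]
  L3: h(391,814)=(391*31+814)%997=971 -> [971]
  root = 971 != target 362
Candidate B produces the target root.

Answer: B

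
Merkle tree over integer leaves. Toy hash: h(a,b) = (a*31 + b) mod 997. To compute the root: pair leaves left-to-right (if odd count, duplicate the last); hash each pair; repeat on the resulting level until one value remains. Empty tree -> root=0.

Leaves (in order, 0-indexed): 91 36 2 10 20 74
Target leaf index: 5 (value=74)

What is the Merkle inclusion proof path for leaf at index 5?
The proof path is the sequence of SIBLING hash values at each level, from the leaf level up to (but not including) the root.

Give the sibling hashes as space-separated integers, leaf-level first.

L0 (leaves): [91, 36, 2, 10, 20, 74], target index=5
L1: h(91,36)=(91*31+36)%997=863 [pair 0] h(2,10)=(2*31+10)%997=72 [pair 1] h(20,74)=(20*31+74)%997=694 [pair 2] -> [863, 72, 694]
  Sibling for proof at L0: 20
L2: h(863,72)=(863*31+72)%997=903 [pair 0] h(694,694)=(694*31+694)%997=274 [pair 1] -> [903, 274]
  Sibling for proof at L1: 694
L3: h(903,274)=(903*31+274)%997=351 [pair 0] -> [351]
  Sibling for proof at L2: 903
Root: 351
Proof path (sibling hashes from leaf to root): [20, 694, 903]

Answer: 20 694 903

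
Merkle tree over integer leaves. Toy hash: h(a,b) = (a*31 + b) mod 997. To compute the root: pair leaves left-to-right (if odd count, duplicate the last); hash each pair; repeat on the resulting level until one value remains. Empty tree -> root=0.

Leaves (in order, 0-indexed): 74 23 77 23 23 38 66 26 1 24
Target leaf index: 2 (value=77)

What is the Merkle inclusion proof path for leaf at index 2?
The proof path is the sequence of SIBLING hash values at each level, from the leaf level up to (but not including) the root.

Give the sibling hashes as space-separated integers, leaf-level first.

Answer: 23 323 428 488

Derivation:
L0 (leaves): [74, 23, 77, 23, 23, 38, 66, 26, 1, 24], target index=2
L1: h(74,23)=(74*31+23)%997=323 [pair 0] h(77,23)=(77*31+23)%997=416 [pair 1] h(23,38)=(23*31+38)%997=751 [pair 2] h(66,26)=(66*31+26)%997=78 [pair 3] h(1,24)=(1*31+24)%997=55 [pair 4] -> [323, 416, 751, 78, 55]
  Sibling for proof at L0: 23
L2: h(323,416)=(323*31+416)%997=459 [pair 0] h(751,78)=(751*31+78)%997=428 [pair 1] h(55,55)=(55*31+55)%997=763 [pair 2] -> [459, 428, 763]
  Sibling for proof at L1: 323
L3: h(459,428)=(459*31+428)%997=699 [pair 0] h(763,763)=(763*31+763)%997=488 [pair 1] -> [699, 488]
  Sibling for proof at L2: 428
L4: h(699,488)=(699*31+488)%997=223 [pair 0] -> [223]
  Sibling for proof at L3: 488
Root: 223
Proof path (sibling hashes from leaf to root): [23, 323, 428, 488]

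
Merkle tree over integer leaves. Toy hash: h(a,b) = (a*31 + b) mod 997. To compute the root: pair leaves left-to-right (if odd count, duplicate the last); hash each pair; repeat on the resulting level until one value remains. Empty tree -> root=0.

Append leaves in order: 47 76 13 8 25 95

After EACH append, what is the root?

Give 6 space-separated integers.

Answer: 47 536 83 78 102 348

Derivation:
After append 47 (leaves=[47]):
  L0: [47]
  root=47
After append 76 (leaves=[47, 76]):
  L0: [47, 76]
  L1: h(47,76)=(47*31+76)%997=536 -> [536]
  root=536
After append 13 (leaves=[47, 76, 13]):
  L0: [47, 76, 13]
  L1: h(47,76)=(47*31+76)%997=536 h(13,13)=(13*31+13)%997=416 -> [536, 416]
  L2: h(536,416)=(536*31+416)%997=83 -> [83]
  root=83
After append 8 (leaves=[47, 76, 13, 8]):
  L0: [47, 76, 13, 8]
  L1: h(47,76)=(47*31+76)%997=536 h(13,8)=(13*31+8)%997=411 -> [536, 411]
  L2: h(536,411)=(536*31+411)%997=78 -> [78]
  root=78
After append 25 (leaves=[47, 76, 13, 8, 25]):
  L0: [47, 76, 13, 8, 25]
  L1: h(47,76)=(47*31+76)%997=536 h(13,8)=(13*31+8)%997=411 h(25,25)=(25*31+25)%997=800 -> [536, 411, 800]
  L2: h(536,411)=(536*31+411)%997=78 h(800,800)=(800*31+800)%997=675 -> [78, 675]
  L3: h(78,675)=(78*31+675)%997=102 -> [102]
  root=102
After append 95 (leaves=[47, 76, 13, 8, 25, 95]):
  L0: [47, 76, 13, 8, 25, 95]
  L1: h(47,76)=(47*31+76)%997=536 h(13,8)=(13*31+8)%997=411 h(25,95)=(25*31+95)%997=870 -> [536, 411, 870]
  L2: h(536,411)=(536*31+411)%997=78 h(870,870)=(870*31+870)%997=921 -> [78, 921]
  L3: h(78,921)=(78*31+921)%997=348 -> [348]
  root=348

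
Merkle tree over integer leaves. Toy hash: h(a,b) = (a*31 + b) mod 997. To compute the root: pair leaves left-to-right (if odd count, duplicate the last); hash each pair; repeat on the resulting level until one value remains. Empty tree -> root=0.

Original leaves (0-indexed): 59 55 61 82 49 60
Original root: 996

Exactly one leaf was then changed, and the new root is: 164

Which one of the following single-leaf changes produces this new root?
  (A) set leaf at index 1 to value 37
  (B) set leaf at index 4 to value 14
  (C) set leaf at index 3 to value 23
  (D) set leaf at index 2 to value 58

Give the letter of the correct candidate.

Original leaves: [59, 55, 61, 82, 49, 60]
Target new root: 164
Try each candidate change and compute the resulting root:
Candidate A: set leaf[1] = 37 -> leaves = [59, 37, 61, 82, 49, 60]
  L0: [59, 37, 61, 82, 49, 60]
  L1: h(59,37)=(59*31+37)%997=869 h(61,82)=(61*31+82)%997=976 h(49,60)=(49*31+60)%997=582 -> [869, 976, 582]
  L2: h(869,976)=(869*31+976)%997=996 h(582,582)=(582*31+582)%997=678 -> [996, 678]
  L3: h(996,678)=(996*31+678)%997=647 -> [647]
  root = 647 != target 164
Candidate B: set leaf[4] = 14 -> leaves = [59, 55, 61, 82, 14, 60]
  L0: [59, 55, 61, 82, 14, 60]
  L1: h(59,55)=(59*31+55)%997=887 h(61,82)=(61*31+82)%997=976 h(14,60)=(14*31+60)%997=494 -> [887, 976, 494]
  L2: h(887,976)=(887*31+976)%997=557 h(494,494)=(494*31+494)%997=853 -> [557, 853]
  L3: h(557,853)=(557*31+853)%997=174 -> [174]
  root = 174 != target 164
Candidate C: set leaf[3] = 23 -> leaves = [59, 55, 61, 23, 49, 60]
  L0: [59, 55, 61, 23, 49, 60]
  L1: h(59,55)=(59*31+55)%997=887 h(61,23)=(61*31+23)%997=917 h(49,60)=(49*31+60)%997=582 -> [887, 917, 582]
  L2: h(887,917)=(887*31+917)%997=498 h(582,582)=(582*31+582)%997=678 -> [498, 678]
  L3: h(498,678)=(498*31+678)%997=164 -> [164]
  root = 164 == target 164  ** MATCH **
Candidate D: set leaf[2] = 58 -> leaves = [59, 55, 58, 82, 49, 60]
  L0: [59, 55, 58, 82, 49, 60]
  L1: h(59,55)=(59*31+55)%997=887 h(58,82)=(58*31+82)%997=883 h(49,60)=(49*31+60)%997=582 -> [887, 883, 582]
  L2: h(887,883)=(887*31+883)%997=464 h(582,582)=(582*31+582)%997=678 -> [464, 678]
  L3: h(464,678)=(464*31+678)%997=107 -> [107]
  root = 107 != target 164
Candidate C produces the target root.

Answer: C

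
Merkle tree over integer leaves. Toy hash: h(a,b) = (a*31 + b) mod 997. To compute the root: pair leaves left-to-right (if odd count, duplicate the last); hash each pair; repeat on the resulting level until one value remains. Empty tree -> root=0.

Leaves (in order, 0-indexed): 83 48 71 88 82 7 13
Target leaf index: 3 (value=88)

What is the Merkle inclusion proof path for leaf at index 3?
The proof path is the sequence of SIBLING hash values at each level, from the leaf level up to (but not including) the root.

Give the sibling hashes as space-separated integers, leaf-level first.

Answer: 71 627 672

Derivation:
L0 (leaves): [83, 48, 71, 88, 82, 7, 13], target index=3
L1: h(83,48)=(83*31+48)%997=627 [pair 0] h(71,88)=(71*31+88)%997=295 [pair 1] h(82,7)=(82*31+7)%997=555 [pair 2] h(13,13)=(13*31+13)%997=416 [pair 3] -> [627, 295, 555, 416]
  Sibling for proof at L0: 71
L2: h(627,295)=(627*31+295)%997=789 [pair 0] h(555,416)=(555*31+416)%997=672 [pair 1] -> [789, 672]
  Sibling for proof at L1: 627
L3: h(789,672)=(789*31+672)%997=206 [pair 0] -> [206]
  Sibling for proof at L2: 672
Root: 206
Proof path (sibling hashes from leaf to root): [71, 627, 672]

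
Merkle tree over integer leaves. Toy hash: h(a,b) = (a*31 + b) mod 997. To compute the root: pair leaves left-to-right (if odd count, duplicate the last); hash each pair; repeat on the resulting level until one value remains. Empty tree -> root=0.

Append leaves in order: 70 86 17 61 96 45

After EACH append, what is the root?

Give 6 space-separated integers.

After append 70 (leaves=[70]):
  L0: [70]
  root=70
After append 86 (leaves=[70, 86]):
  L0: [70, 86]
  L1: h(70,86)=(70*31+86)%997=262 -> [262]
  root=262
After append 17 (leaves=[70, 86, 17]):
  L0: [70, 86, 17]
  L1: h(70,86)=(70*31+86)%997=262 h(17,17)=(17*31+17)%997=544 -> [262, 544]
  L2: h(262,544)=(262*31+544)%997=690 -> [690]
  root=690
After append 61 (leaves=[70, 86, 17, 61]):
  L0: [70, 86, 17, 61]
  L1: h(70,86)=(70*31+86)%997=262 h(17,61)=(17*31+61)%997=588 -> [262, 588]
  L2: h(262,588)=(262*31+588)%997=734 -> [734]
  root=734
After append 96 (leaves=[70, 86, 17, 61, 96]):
  L0: [70, 86, 17, 61, 96]
  L1: h(70,86)=(70*31+86)%997=262 h(17,61)=(17*31+61)%997=588 h(96,96)=(96*31+96)%997=81 -> [262, 588, 81]
  L2: h(262,588)=(262*31+588)%997=734 h(81,81)=(81*31+81)%997=598 -> [734, 598]
  L3: h(734,598)=(734*31+598)%997=421 -> [421]
  root=421
After append 45 (leaves=[70, 86, 17, 61, 96, 45]):
  L0: [70, 86, 17, 61, 96, 45]
  L1: h(70,86)=(70*31+86)%997=262 h(17,61)=(17*31+61)%997=588 h(96,45)=(96*31+45)%997=30 -> [262, 588, 30]
  L2: h(262,588)=(262*31+588)%997=734 h(30,30)=(30*31+30)%997=960 -> [734, 960]
  L3: h(734,960)=(734*31+960)%997=783 -> [783]
  root=783

Answer: 70 262 690 734 421 783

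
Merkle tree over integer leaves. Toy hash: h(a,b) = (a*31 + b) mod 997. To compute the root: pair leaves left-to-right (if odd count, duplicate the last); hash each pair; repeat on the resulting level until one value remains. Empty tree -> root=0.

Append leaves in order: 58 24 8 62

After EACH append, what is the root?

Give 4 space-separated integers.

After append 58 (leaves=[58]):
  L0: [58]
  root=58
After append 24 (leaves=[58, 24]):
  L0: [58, 24]
  L1: h(58,24)=(58*31+24)%997=825 -> [825]
  root=825
After append 8 (leaves=[58, 24, 8]):
  L0: [58, 24, 8]
  L1: h(58,24)=(58*31+24)%997=825 h(8,8)=(8*31+8)%997=256 -> [825, 256]
  L2: h(825,256)=(825*31+256)%997=906 -> [906]
  root=906
After append 62 (leaves=[58, 24, 8, 62]):
  L0: [58, 24, 8, 62]
  L1: h(58,24)=(58*31+24)%997=825 h(8,62)=(8*31+62)%997=310 -> [825, 310]
  L2: h(825,310)=(825*31+310)%997=960 -> [960]
  root=960

Answer: 58 825 906 960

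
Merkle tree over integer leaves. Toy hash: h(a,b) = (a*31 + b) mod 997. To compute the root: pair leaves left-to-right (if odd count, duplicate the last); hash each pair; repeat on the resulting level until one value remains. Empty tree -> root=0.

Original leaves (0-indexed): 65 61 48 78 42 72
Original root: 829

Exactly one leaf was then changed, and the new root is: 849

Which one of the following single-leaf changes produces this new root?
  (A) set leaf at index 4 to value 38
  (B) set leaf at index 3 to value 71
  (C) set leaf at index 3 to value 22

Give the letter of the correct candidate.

Original leaves: [65, 61, 48, 78, 42, 72]
Target new root: 849
Try each candidate change and compute the resulting root:
Candidate A: set leaf[4] = 38 -> leaves = [65, 61, 48, 78, 38, 72]
  L0: [65, 61, 48, 78, 38, 72]
  L1: h(65,61)=(65*31+61)%997=82 h(48,78)=(48*31+78)%997=569 h(38,72)=(38*31+72)%997=253 -> [82, 569, 253]
  L2: h(82,569)=(82*31+569)%997=120 h(253,253)=(253*31+253)%997=120 -> [120, 120]
  L3: h(120,120)=(120*31+120)%997=849 -> [849]
  root = 849 == target 849  ** MATCH **
Candidate B: set leaf[3] = 71 -> leaves = [65, 61, 48, 71, 42, 72]
  L0: [65, 61, 48, 71, 42, 72]
  L1: h(65,61)=(65*31+61)%997=82 h(48,71)=(48*31+71)%997=562 h(42,72)=(42*31+72)%997=377 -> [82, 562, 377]
  L2: h(82,562)=(82*31+562)%997=113 h(377,377)=(377*31+377)%997=100 -> [113, 100]
  L3: h(113,100)=(113*31+100)%997=612 -> [612]
  root = 612 != target 849
Candidate C: set leaf[3] = 22 -> leaves = [65, 61, 48, 22, 42, 72]
  L0: [65, 61, 48, 22, 42, 72]
  L1: h(65,61)=(65*31+61)%997=82 h(48,22)=(48*31+22)%997=513 h(42,72)=(42*31+72)%997=377 -> [82, 513, 377]
  L2: h(82,513)=(82*31+513)%997=64 h(377,377)=(377*31+377)%997=100 -> [64, 100]
  L3: h(64,100)=(64*31+100)%997=90 -> [90]
  root = 90 != target 849
Candidate A produces the target root.

Answer: A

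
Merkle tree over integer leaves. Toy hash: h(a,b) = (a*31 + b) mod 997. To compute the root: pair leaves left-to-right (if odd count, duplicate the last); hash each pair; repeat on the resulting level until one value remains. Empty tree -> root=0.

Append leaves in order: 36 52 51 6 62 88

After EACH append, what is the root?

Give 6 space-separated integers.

Answer: 36 171 951 906 847 682

Derivation:
After append 36 (leaves=[36]):
  L0: [36]
  root=36
After append 52 (leaves=[36, 52]):
  L0: [36, 52]
  L1: h(36,52)=(36*31+52)%997=171 -> [171]
  root=171
After append 51 (leaves=[36, 52, 51]):
  L0: [36, 52, 51]
  L1: h(36,52)=(36*31+52)%997=171 h(51,51)=(51*31+51)%997=635 -> [171, 635]
  L2: h(171,635)=(171*31+635)%997=951 -> [951]
  root=951
After append 6 (leaves=[36, 52, 51, 6]):
  L0: [36, 52, 51, 6]
  L1: h(36,52)=(36*31+52)%997=171 h(51,6)=(51*31+6)%997=590 -> [171, 590]
  L2: h(171,590)=(171*31+590)%997=906 -> [906]
  root=906
After append 62 (leaves=[36, 52, 51, 6, 62]):
  L0: [36, 52, 51, 6, 62]
  L1: h(36,52)=(36*31+52)%997=171 h(51,6)=(51*31+6)%997=590 h(62,62)=(62*31+62)%997=987 -> [171, 590, 987]
  L2: h(171,590)=(171*31+590)%997=906 h(987,987)=(987*31+987)%997=677 -> [906, 677]
  L3: h(906,677)=(906*31+677)%997=847 -> [847]
  root=847
After append 88 (leaves=[36, 52, 51, 6, 62, 88]):
  L0: [36, 52, 51, 6, 62, 88]
  L1: h(36,52)=(36*31+52)%997=171 h(51,6)=(51*31+6)%997=590 h(62,88)=(62*31+88)%997=16 -> [171, 590, 16]
  L2: h(171,590)=(171*31+590)%997=906 h(16,16)=(16*31+16)%997=512 -> [906, 512]
  L3: h(906,512)=(906*31+512)%997=682 -> [682]
  root=682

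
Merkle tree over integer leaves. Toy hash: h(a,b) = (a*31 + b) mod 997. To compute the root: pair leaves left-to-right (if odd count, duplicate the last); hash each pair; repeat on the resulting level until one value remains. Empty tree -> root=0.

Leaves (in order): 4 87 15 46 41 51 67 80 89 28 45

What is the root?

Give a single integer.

L0: [4, 87, 15, 46, 41, 51, 67, 80, 89, 28, 45]
L1: h(4,87)=(4*31+87)%997=211 h(15,46)=(15*31+46)%997=511 h(41,51)=(41*31+51)%997=325 h(67,80)=(67*31+80)%997=163 h(89,28)=(89*31+28)%997=793 h(45,45)=(45*31+45)%997=443 -> [211, 511, 325, 163, 793, 443]
L2: h(211,511)=(211*31+511)%997=73 h(325,163)=(325*31+163)%997=268 h(793,443)=(793*31+443)%997=101 -> [73, 268, 101]
L3: h(73,268)=(73*31+268)%997=537 h(101,101)=(101*31+101)%997=241 -> [537, 241]
L4: h(537,241)=(537*31+241)%997=936 -> [936]

Answer: 936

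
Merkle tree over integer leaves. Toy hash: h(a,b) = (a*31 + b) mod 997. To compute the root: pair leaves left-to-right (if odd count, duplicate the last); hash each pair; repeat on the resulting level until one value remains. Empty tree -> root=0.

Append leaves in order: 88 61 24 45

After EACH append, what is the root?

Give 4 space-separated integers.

Answer: 88 795 488 509

Derivation:
After append 88 (leaves=[88]):
  L0: [88]
  root=88
After append 61 (leaves=[88, 61]):
  L0: [88, 61]
  L1: h(88,61)=(88*31+61)%997=795 -> [795]
  root=795
After append 24 (leaves=[88, 61, 24]):
  L0: [88, 61, 24]
  L1: h(88,61)=(88*31+61)%997=795 h(24,24)=(24*31+24)%997=768 -> [795, 768]
  L2: h(795,768)=(795*31+768)%997=488 -> [488]
  root=488
After append 45 (leaves=[88, 61, 24, 45]):
  L0: [88, 61, 24, 45]
  L1: h(88,61)=(88*31+61)%997=795 h(24,45)=(24*31+45)%997=789 -> [795, 789]
  L2: h(795,789)=(795*31+789)%997=509 -> [509]
  root=509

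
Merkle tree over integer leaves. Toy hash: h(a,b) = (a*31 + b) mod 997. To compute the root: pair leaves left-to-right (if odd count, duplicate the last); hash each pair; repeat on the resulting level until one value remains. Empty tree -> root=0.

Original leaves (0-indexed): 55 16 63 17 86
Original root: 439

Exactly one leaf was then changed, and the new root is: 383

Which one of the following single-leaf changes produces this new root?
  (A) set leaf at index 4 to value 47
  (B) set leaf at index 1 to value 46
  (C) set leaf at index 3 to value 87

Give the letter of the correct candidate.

Original leaves: [55, 16, 63, 17, 86]
Target new root: 383
Try each candidate change and compute the resulting root:
Candidate A: set leaf[4] = 47 -> leaves = [55, 16, 63, 17, 47]
  L0: [55, 16, 63, 17, 47]
  L1: h(55,16)=(55*31+16)%997=724 h(63,17)=(63*31+17)%997=973 h(47,47)=(47*31+47)%997=507 -> [724, 973, 507]
  L2: h(724,973)=(724*31+973)%997=486 h(507,507)=(507*31+507)%997=272 -> [486, 272]
  L3: h(486,272)=(486*31+272)%997=383 -> [383]
  root = 383 == target 383  ** MATCH **
Candidate B: set leaf[1] = 46 -> leaves = [55, 46, 63, 17, 86]
  L0: [55, 46, 63, 17, 86]
  L1: h(55,46)=(55*31+46)%997=754 h(63,17)=(63*31+17)%997=973 h(86,86)=(86*31+86)%997=758 -> [754, 973, 758]
  L2: h(754,973)=(754*31+973)%997=419 h(758,758)=(758*31+758)%997=328 -> [419, 328]
  L3: h(419,328)=(419*31+328)%997=356 -> [356]
  root = 356 != target 383
Candidate C: set leaf[3] = 87 -> leaves = [55, 16, 63, 87, 86]
  L0: [55, 16, 63, 87, 86]
  L1: h(55,16)=(55*31+16)%997=724 h(63,87)=(63*31+87)%997=46 h(86,86)=(86*31+86)%997=758 -> [724, 46, 758]
  L2: h(724,46)=(724*31+46)%997=556 h(758,758)=(758*31+758)%997=328 -> [556, 328]
  L3: h(556,328)=(556*31+328)%997=615 -> [615]
  root = 615 != target 383
Candidate A produces the target root.

Answer: A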